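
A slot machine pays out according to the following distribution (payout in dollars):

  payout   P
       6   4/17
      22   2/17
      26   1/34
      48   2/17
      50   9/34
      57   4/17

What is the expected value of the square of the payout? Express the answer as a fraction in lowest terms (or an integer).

30304/17

E[X²] = (4/17)·36 + (2/17)·484 + (1/34)·676 + (2/17)·2304 + (9/34)·2500 + (4/17)·3249
     = 30304/17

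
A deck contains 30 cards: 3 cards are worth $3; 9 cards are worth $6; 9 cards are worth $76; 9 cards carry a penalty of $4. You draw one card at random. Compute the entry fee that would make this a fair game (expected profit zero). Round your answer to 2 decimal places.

$23.70

E[payout] = (3/30)·3 + (9/30)·6 + (9/30)·76 + (9/30)·(-4) = 237/10
Fair fee = E[payout] = 237/10 ≈ $23.70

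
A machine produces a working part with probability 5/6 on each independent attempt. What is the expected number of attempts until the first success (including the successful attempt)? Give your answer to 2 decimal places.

1.20

For a geometric distribution, E[trials] = 1/p = 1/(5/6) = 6/5.
≈ 1.20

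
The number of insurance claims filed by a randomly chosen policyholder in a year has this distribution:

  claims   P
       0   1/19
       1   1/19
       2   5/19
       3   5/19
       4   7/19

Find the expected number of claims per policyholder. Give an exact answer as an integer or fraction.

E[X] = (1/19)·0 + (1/19)·1 + (5/19)·2 + (5/19)·3 + (7/19)·4
     = 54/19

54/19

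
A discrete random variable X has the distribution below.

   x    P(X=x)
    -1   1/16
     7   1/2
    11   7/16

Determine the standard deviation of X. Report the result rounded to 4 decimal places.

E[X] = 33/4, E[X²] = 155/2
Var(X) = E[X²] − (E[X])² = 155/2 − 1089/16 = 151/16
SD(X) = √(151/16) ≈ 3.0721

3.0721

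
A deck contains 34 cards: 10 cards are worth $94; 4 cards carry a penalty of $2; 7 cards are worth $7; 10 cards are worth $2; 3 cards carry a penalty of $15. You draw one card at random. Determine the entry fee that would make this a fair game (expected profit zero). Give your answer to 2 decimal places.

E[payout] = (10/34)·94 + (4/34)·(-2) + (7/34)·7 + (10/34)·2 + (3/34)·(-15) = 478/17
Fair fee = E[payout] = 478/17 ≈ $28.12

$28.12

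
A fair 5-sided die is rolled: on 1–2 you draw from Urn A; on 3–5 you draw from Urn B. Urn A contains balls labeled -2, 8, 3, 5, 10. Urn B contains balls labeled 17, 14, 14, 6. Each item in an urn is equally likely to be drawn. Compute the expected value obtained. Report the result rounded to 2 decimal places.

9.57

E[X | Urn A] = (-2 + 8 + 3 + 5 + 10)/5 = 24/5
E[X | Urn B] = (17 + 14 + 14 + 6)/4 = 51/4
E[X] = (2/5)·24/5 + (3/5)·51/4 = 957/100 ≈ 9.57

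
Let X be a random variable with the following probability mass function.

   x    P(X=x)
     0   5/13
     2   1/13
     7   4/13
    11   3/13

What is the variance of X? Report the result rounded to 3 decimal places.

19.822

E[X] = (5/13)·0 + (1/13)·2 + (4/13)·7 + (3/13)·11 = 63/13
E[X²] = (5/13)·0 + (1/13)·4 + (4/13)·49 + (3/13)·121 = 563/13
Var(X) = 563/13 − (63/13)² = 3350/169 ≈ 19.822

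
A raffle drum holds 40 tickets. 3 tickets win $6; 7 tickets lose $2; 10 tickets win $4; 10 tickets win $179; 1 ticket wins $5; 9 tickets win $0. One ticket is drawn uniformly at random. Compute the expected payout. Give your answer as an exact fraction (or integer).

E[payout] = (3/40)·6 + (7/40)·(-2) + (10/40)·4 + (10/40)·179 + (1/40)·5 + (9/40)·0 = 1839/40

1839/40 dollars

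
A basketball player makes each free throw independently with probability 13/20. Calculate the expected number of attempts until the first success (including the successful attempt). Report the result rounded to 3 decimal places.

1.538

For a geometric distribution, E[trials] = 1/p = 1/(13/20) = 20/13.
≈ 1.538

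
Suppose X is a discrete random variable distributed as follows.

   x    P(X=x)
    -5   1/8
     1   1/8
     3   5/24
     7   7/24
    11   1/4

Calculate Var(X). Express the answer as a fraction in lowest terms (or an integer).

E[X] = (1/8)·(-5) + (1/8)·1 + (5/24)·3 + (7/24)·7 + (1/4)·11 = 59/12
E[X²] = (1/8)·25 + (1/8)·1 + (5/24)·9 + (7/24)·49 + (1/4)·121 = 149/3
Var(X) = 149/3 − (59/12)² = 3671/144

3671/144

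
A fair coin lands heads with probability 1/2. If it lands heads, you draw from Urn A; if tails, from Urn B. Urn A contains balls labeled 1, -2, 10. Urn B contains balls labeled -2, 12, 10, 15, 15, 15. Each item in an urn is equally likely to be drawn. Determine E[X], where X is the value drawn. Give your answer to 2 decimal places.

6.92

E[X | Urn A] = (1 − 2 + 10)/3 = 3
E[X | Urn B] = (-2 + 12 + 10 + 15 + 15 + 15)/6 = 65/6
E[X] = (1/2)·3 + (1/2)·65/6 = 83/12 ≈ 6.92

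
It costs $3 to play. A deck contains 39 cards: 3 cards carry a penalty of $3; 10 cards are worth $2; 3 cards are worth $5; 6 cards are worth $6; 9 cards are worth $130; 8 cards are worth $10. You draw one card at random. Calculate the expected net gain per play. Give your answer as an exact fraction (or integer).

1195/39 dollars

E[payout] = (3/39)·(-3) + (10/39)·2 + (3/39)·5 + (6/39)·6 + (9/39)·130 + (8/39)·10 = 1312/39
Expected profit = 1312/39 − 3 = 1195/39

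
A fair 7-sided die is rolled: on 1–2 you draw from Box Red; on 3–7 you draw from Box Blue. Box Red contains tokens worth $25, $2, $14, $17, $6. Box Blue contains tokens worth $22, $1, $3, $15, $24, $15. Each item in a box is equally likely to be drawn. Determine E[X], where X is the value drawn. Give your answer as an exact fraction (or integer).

E[X | Box Red] = (25 + 2 + 14 + 17 + 6)/5 = 64/5
E[X | Box Blue] = (22 + 1 + 3 + 15 + 24 + 15)/6 = 40/3
E[X] = (2/7)·64/5 + (5/7)·40/3 = 1384/105

1384/105 dollars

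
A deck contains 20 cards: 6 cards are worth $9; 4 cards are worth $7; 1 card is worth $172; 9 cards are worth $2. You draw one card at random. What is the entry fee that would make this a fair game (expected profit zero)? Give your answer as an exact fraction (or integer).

68/5 dollars

E[payout] = (6/20)·9 + (4/20)·7 + (1/20)·172 + (9/20)·2 = 68/5
Fair fee = E[payout] = 68/5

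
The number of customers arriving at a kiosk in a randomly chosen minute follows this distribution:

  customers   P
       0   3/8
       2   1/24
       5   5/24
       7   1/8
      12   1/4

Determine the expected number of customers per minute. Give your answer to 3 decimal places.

5.000

E[X] = (3/8)·0 + (1/24)·2 + (5/24)·5 + (1/8)·7 + (1/4)·12
     = 5 ≈ 5.000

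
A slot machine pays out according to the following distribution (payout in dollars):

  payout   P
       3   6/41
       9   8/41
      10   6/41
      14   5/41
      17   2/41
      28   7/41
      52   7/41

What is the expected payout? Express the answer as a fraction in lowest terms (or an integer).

E[X] = (6/41)·3 + (8/41)·9 + (6/41)·10 + (5/41)·14 + (2/41)·17 + (7/41)·28 + (7/41)·52
     = 814/41

814/41 dollars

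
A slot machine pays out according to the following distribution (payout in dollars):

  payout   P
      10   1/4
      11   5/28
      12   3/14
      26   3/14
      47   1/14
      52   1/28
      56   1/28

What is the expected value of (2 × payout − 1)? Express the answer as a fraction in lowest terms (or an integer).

541/14

E[2x-1] = (1/4)·19 + (5/28)·21 + (3/14)·23 + (3/14)·51 + (1/14)·93 + (1/28)·103 + (1/28)·111
     = 541/14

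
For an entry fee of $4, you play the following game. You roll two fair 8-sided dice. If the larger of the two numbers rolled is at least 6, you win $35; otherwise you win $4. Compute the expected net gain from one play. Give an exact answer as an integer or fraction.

E[payout] = (25/64)·4 + (39/64)·35 = 1465/64
Expected profit = 1465/64 − 4 = 1209/64

1209/64 dollars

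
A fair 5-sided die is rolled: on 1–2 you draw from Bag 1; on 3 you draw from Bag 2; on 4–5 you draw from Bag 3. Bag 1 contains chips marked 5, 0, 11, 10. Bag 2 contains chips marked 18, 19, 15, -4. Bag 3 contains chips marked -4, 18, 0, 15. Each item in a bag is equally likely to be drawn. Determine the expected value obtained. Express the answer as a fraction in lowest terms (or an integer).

E[X | Bag 1] = (5 + 0 + 11 + 10)/4 = 13/2
E[X | Bag 2] = (18 + 19 + 15 − 4)/4 = 12
E[X | Bag 3] = (-4 + 18 + 0 + 15)/4 = 29/4
E[X] = (2/5)·13/2 + (1/5)·12 + (2/5)·29/4 = 79/10

79/10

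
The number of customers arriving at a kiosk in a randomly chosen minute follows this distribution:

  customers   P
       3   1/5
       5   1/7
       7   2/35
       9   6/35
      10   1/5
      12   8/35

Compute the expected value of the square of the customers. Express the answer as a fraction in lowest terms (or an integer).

E[X²] = (1/5)·9 + (1/7)·25 + (2/35)·49 + (6/35)·81 + (1/5)·100 + (8/35)·144
     = 2624/35

2624/35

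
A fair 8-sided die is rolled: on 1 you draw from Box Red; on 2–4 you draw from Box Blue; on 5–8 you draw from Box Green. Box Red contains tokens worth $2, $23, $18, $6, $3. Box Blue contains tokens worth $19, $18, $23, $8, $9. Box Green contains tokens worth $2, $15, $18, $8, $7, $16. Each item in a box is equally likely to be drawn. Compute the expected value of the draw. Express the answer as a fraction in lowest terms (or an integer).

503/40 dollars

E[X | Box Red] = (2 + 23 + 18 + 6 + 3)/5 = 52/5
E[X | Box Blue] = (19 + 18 + 23 + 8 + 9)/5 = 77/5
E[X | Box Green] = (2 + 15 + 18 + 8 + 7 + 16)/6 = 11
E[X] = (1/8)·52/5 + (3/8)·77/5 + (1/2)·11 = 503/40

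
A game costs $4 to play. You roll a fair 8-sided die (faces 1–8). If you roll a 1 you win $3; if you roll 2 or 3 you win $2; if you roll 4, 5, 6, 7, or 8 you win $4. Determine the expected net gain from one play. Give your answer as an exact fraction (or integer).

-5/8 dollars

E[payout] = (1/4)·2 + (1/8)·3 + (5/8)·4 = 27/8
Expected profit = 27/8 − 4 = -5/8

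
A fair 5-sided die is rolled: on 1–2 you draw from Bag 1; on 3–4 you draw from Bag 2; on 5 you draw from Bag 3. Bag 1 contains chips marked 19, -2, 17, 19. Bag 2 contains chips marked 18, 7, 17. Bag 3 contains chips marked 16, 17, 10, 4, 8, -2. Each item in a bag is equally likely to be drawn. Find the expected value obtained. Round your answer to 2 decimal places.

E[X | Bag 1] = (19 − 2 + 17 + 19)/4 = 53/4
E[X | Bag 2] = (18 + 7 + 17)/3 = 14
E[X | Bag 3] = (16 + 17 + 10 + 4 + 8 − 2)/6 = 53/6
E[X] = (2/5)·53/4 + (2/5)·14 + (1/5)·53/6 = 38/3 ≈ 12.67

12.67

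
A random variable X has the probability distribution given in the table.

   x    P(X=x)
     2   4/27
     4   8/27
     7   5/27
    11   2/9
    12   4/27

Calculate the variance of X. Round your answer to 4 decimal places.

13.6296

E[X] = (4/27)·2 + (8/27)·4 + (5/27)·7 + (2/9)·11 + (4/27)·12 = 7
E[X²] = (4/27)·4 + (8/27)·16 + (5/27)·49 + (2/9)·121 + (4/27)·144 = 1691/27
Var(X) = 1691/27 − (7)² = 368/27 ≈ 13.6296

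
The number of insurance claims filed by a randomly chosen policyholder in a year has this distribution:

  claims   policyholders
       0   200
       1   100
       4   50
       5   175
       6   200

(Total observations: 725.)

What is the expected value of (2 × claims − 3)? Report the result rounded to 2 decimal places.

Total = 725, so P(claims=0) = 200/725, etc.
E[2x-3] = (8/29)·(-3) + (4/29)·(-1) + (2/29)·5 + (7/29)·7 + (8/29)·9
     = 103/29 ≈ 3.55

3.55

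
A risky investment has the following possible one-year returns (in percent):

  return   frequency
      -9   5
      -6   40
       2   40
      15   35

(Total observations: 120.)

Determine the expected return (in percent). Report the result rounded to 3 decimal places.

Total = 120, so P(return=-9) = 5/120, etc.
E[X] = (1/24)·(-9) + (1/3)·(-6) + (1/3)·2 + (7/24)·15
     = 8/3 ≈ 2.667

2.667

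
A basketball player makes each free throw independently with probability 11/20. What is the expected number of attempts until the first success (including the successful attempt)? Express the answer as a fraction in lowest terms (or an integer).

For a geometric distribution, E[trials] = 1/p = 1/(11/20) = 20/11.

20/11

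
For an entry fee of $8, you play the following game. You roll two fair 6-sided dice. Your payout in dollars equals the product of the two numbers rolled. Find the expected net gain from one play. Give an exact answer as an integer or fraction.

17/4 dollars

Distribution of the product of the two numbers rolled: 1 w.p. 1/36, 2 w.p. 1/18, 3 w.p. 1/18, 4 w.p. 1/12, 5 w.p. 1/18, 6 w.p. 1/9, …
E[payout] = (1/36)·1 + (1/18)·2 + (1/18)·3 + (1/12)·4 + (1/18)·5 + (1/9)·6 + (1/18)·8 + (1/36)·9 + (1/18)·10 + (1/9)·12 + (1/18)·15 + (1/36)·16 + (1/18)·18 + (1/18)·20 + (1/18)·24 + (1/36)·25 + (1/18)·30 + (1/36)·36 = 49/4
Expected profit = 49/4 − 8 = 17/4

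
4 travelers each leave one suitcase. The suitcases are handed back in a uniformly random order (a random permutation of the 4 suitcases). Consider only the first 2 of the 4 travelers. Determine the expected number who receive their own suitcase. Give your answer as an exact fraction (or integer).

Let Xᵢ = 1 if person i gets their own suitcase. For each i, P(Xᵢ=1) = 1/4.
By linearity of expectation, E[X₁+…+X_2] = 2·(1/4) = 1/2.

1/2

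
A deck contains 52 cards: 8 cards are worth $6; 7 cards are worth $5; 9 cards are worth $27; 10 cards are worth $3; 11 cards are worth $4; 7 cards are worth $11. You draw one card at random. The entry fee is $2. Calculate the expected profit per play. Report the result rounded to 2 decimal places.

$7.17

E[payout] = (8/52)·6 + (7/52)·5 + (9/52)·27 + (10/52)·3 + (11/52)·4 + (7/52)·11 = 477/52
Expected profit = 477/52 − 2 = 373/52 ≈ $7.17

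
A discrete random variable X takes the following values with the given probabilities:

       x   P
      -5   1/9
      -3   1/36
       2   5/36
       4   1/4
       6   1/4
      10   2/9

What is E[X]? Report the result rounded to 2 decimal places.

E[X] = (1/9)·(-5) + (1/36)·(-3) + (5/36)·2 + (1/4)·4 + (1/4)·6 + (2/9)·10
     = 157/36 ≈ 4.36

4.36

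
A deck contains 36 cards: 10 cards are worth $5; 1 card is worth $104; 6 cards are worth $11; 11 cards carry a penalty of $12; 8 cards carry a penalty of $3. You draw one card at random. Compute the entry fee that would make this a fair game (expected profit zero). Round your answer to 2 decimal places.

$1.78

E[payout] = (10/36)·5 + (1/36)·104 + (6/36)·11 + (11/36)·(-12) + (8/36)·(-3) = 16/9
Fair fee = E[payout] = 16/9 ≈ $1.78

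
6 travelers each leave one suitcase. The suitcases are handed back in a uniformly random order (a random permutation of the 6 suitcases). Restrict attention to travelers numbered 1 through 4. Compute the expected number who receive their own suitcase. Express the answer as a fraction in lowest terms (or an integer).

2/3

Let Xᵢ = 1 if person i gets their own suitcase. For each i, P(Xᵢ=1) = 1/6.
By linearity of expectation, E[X₁+…+X_4] = 4·(1/6) = 2/3.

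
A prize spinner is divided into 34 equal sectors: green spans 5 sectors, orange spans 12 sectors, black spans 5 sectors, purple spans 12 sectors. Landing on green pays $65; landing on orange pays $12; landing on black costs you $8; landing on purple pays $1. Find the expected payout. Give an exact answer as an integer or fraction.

E[payout] = (5/34)·65 + (12/34)·12 + (5/34)·(-8) + (12/34)·1 = 441/34

441/34 dollars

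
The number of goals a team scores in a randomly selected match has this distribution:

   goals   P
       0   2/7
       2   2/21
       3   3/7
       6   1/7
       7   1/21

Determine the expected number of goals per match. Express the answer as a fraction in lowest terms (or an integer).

E[X] = (2/7)·0 + (2/21)·2 + (3/7)·3 + (1/7)·6 + (1/21)·7
     = 8/3

8/3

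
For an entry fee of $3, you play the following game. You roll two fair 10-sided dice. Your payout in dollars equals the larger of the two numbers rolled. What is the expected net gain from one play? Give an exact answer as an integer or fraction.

Distribution of the larger of the two numbers rolled: 1 w.p. 1/100, 2 w.p. 3/100, 3 w.p. 1/20, 4 w.p. 7/100, 5 w.p. 9/100, 6 w.p. 11/100, …
E[payout] = (1/100)·1 + (3/100)·2 + (1/20)·3 + (7/100)·4 + (9/100)·5 + (11/100)·6 + (13/100)·7 + (3/20)·8 + (17/100)·9 + (19/100)·10 = 143/20
Expected profit = 143/20 − 3 = 83/20

83/20 dollars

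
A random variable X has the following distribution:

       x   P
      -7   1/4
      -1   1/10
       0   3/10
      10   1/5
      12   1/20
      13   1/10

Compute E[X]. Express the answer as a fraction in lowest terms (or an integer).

E[X] = (1/4)·(-7) + (1/10)·(-1) + (3/10)·0 + (1/5)·10 + (1/20)·12 + (1/10)·13
     = 41/20

41/20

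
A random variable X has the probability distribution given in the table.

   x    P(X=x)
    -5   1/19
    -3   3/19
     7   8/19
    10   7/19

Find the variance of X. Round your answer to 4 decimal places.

E[X] = (1/19)·(-5) + (3/19)·(-3) + (8/19)·7 + (7/19)·10 = 112/19
E[X²] = (1/19)·25 + (3/19)·9 + (8/19)·49 + (7/19)·100 = 1144/19
Var(X) = 1144/19 − (112/19)² = 9192/361 ≈ 25.4626

25.4626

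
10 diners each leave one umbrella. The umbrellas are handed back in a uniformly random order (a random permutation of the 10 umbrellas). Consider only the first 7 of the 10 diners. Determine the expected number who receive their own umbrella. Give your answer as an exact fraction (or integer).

Let Xᵢ = 1 if person i gets their own umbrella. For each i, P(Xᵢ=1) = 1/10.
By linearity of expectation, E[X₁+…+X_7] = 7·(1/10) = 7/10.

7/10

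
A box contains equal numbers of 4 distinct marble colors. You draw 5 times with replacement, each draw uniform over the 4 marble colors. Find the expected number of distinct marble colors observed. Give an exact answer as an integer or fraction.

781/256

Let Xⱼ=1 if type j appears at least once. P(Xⱼ=1) = 1 − ((4−1)/4)^5 = 781/1024.
E[#distinct] = 4·781/1024 = 781/256.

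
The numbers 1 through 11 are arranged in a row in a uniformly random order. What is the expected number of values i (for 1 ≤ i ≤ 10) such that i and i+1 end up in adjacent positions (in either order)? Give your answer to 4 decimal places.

For each i ∈ {1,…,10}, let Xᵢ = 1 if i and i+1 are adjacent. P(Xᵢ=1) = 2·(11−1)!/11! = 2/11.
By linearity, E[ΣXᵢ] = (10)·(2/11) = 20/11.
≈ 1.8182

1.8182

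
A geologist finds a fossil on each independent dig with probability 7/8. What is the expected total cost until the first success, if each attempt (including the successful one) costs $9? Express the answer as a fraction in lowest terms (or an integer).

72/7 dollars

E[#attempts] = 1/p = 8/7; E[cost] = 9·8/7 = 72/7.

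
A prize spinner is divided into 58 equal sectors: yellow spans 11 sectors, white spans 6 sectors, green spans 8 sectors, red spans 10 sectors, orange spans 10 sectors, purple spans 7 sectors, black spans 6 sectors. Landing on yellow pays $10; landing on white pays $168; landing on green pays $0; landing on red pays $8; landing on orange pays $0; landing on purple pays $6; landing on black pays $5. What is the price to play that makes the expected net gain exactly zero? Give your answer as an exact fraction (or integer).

E[payout] = (11/58)·10 + (6/58)·168 + (8/58)·0 + (10/58)·8 + (10/58)·0 + (7/58)·6 + (6/58)·5 = 635/29
Fair fee = E[payout] = 635/29

635/29 dollars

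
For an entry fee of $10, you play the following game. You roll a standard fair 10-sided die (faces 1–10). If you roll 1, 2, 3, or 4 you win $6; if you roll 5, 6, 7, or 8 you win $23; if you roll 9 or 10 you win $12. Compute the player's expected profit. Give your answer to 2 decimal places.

$4.00

E[payout] = (2/5)·6 + (1/5)·12 + (2/5)·23 = 14
Expected profit = 14 − 10 = 4 ≈ $4.00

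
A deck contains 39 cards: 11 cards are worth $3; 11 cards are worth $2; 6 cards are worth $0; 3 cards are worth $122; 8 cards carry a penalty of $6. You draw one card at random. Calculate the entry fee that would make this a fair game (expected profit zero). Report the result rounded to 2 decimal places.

$9.56

E[payout] = (11/39)·3 + (11/39)·2 + (6/39)·0 + (3/39)·122 + (8/39)·(-6) = 373/39
Fair fee = E[payout] = 373/39 ≈ $9.56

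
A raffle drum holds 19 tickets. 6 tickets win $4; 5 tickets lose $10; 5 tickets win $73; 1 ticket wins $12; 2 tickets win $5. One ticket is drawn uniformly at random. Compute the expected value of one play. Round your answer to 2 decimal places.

$19.00

E[payout] = (6/19)·4 + (5/19)·(-10) + (5/19)·73 + (1/19)·12 + (2/19)·5 = 19
≈ $19.00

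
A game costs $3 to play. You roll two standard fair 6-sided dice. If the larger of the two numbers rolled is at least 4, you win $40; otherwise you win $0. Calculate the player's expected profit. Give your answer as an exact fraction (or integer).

E[payout] = (1/4)·0 + (3/4)·40 = 30
Expected profit = 30 − 3 = 27

$27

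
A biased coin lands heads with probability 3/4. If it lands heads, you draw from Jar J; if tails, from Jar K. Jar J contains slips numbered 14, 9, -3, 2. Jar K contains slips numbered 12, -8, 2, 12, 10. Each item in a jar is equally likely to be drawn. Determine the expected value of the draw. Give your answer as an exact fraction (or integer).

221/40

E[X | Jar J] = (14 + 9 − 3 + 2)/4 = 11/2
E[X | Jar K] = (12 − 8 + 2 + 12 + 10)/5 = 28/5
E[X] = (3/4)·11/2 + (1/4)·28/5 = 221/40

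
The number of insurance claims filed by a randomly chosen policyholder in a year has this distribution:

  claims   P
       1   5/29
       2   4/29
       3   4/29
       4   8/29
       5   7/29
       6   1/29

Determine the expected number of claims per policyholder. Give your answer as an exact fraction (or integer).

E[X] = (5/29)·1 + (4/29)·2 + (4/29)·3 + (8/29)·4 + (7/29)·5 + (1/29)·6
     = 98/29

98/29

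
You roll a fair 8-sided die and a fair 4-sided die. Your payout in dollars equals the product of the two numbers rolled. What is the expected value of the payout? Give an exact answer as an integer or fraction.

Distribution of the product of the two numbers rolled: 1 w.p. 1/32, 2 w.p. 1/16, 3 w.p. 1/16, 4 w.p. 3/32, 5 w.p. 1/32, 6 w.p. 3/32, …
E[payout] = (1/32)·1 + (1/16)·2 + (1/16)·3 + (3/32)·4 + (1/32)·5 + (3/32)·6 + (1/32)·7 + (3/32)·8 + (1/32)·9 + (1/32)·10 + (3/32)·12 + (1/32)·14 + (1/32)·15 + (1/16)·16 + (1/32)·18 + (1/32)·20 + (1/32)·21 + (1/16)·24 + (1/32)·28 + (1/32)·32 = 45/4

45/4 dollars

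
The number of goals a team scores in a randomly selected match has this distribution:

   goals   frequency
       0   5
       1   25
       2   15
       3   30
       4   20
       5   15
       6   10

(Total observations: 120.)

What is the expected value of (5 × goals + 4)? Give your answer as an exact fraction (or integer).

19

Total = 120, so P(goals=0) = 5/120, etc.
E[5x+4] = (1/24)·4 + (5/24)·9 + (1/8)·14 + (1/4)·19 + (1/6)·24 + (1/8)·29 + (1/12)·34
     = 19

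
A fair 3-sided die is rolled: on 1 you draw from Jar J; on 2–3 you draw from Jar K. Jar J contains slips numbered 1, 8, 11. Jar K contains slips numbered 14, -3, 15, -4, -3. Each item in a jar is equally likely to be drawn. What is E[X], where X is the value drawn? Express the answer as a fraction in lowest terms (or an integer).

214/45

E[X | Jar J] = (1 + 8 + 11)/3 = 20/3
E[X | Jar K] = (14 − 3 + 15 − 4 − 3)/5 = 19/5
E[X] = (1/3)·20/3 + (2/3)·19/5 = 214/45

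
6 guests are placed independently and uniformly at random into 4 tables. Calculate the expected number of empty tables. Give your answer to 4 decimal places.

0.7119

Let Xⱼ=1 if table j is empty. P(Xⱼ=1) = ((4-1)/4)^6 = 729/4096.
By linearity, E[#empty] = 4·729/4096 = 729/1024.
≈ 0.7119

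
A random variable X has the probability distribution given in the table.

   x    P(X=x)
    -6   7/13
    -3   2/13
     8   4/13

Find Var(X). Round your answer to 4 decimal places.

38.9467

E[X] = (7/13)·(-6) + (2/13)·(-3) + (4/13)·8 = -16/13
E[X²] = (7/13)·36 + (2/13)·9 + (4/13)·64 = 526/13
Var(X) = 526/13 − (-16/13)² = 6582/169 ≈ 38.9467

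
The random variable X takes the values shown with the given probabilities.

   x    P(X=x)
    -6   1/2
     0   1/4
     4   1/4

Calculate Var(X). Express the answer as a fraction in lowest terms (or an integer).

18

E[X] = (1/2)·(-6) + (1/4)·0 + (1/4)·4 = -2
E[X²] = (1/2)·36 + (1/4)·0 + (1/4)·16 = 22
Var(X) = 22 − (-2)² = 18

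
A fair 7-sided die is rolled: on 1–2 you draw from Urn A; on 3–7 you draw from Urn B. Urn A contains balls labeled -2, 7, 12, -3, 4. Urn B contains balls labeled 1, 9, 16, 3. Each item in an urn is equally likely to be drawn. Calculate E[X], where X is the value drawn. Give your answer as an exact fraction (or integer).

E[X | Urn A] = (-2 + 7 + 12 − 3 + 4)/5 = 18/5
E[X | Urn B] = (1 + 9 + 16 + 3)/4 = 29/4
E[X] = (2/7)·18/5 + (5/7)·29/4 = 869/140

869/140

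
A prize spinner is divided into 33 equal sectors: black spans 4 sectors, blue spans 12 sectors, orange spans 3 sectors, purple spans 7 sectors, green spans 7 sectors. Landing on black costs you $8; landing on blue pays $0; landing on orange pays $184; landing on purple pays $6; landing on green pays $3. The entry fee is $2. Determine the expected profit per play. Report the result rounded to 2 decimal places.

$15.67

E[payout] = (4/33)·(-8) + (12/33)·0 + (3/33)·184 + (7/33)·6 + (7/33)·3 = 53/3
Expected profit = 53/3 − 2 = 47/3 ≈ $15.67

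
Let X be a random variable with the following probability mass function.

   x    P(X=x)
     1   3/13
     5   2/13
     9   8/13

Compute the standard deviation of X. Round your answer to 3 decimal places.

3.342

E[X] = 85/13, E[X²] = 701/13
Var(X) = E[X²] − (E[X])² = 701/13 − 7225/169 = 1888/169
SD(X) = √(1888/169) ≈ 3.342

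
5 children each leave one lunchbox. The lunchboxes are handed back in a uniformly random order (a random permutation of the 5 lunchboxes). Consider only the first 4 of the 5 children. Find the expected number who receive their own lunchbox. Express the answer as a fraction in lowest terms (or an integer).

4/5

Let Xᵢ = 1 if person i gets their own lunchbox. For each i, P(Xᵢ=1) = 1/5.
By linearity of expectation, E[X₁+…+X_4] = 4·(1/5) = 4/5.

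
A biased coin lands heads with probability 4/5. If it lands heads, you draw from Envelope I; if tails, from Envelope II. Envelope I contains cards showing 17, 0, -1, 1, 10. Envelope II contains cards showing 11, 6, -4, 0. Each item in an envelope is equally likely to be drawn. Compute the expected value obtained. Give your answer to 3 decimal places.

E[X | Envelope I] = (17 + 0 − 1 + 1 + 10)/5 = 27/5
E[X | Envelope II] = (11 + 6 − 4 + 0)/4 = 13/4
E[X] = (4/5)·27/5 + (1/5)·13/4 = 497/100 ≈ 4.970

4.970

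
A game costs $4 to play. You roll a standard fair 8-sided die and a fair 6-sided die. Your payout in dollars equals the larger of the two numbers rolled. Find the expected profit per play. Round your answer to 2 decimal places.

Distribution of the larger of the two numbers rolled: 1 w.p. 1/48, 2 w.p. 1/16, 3 w.p. 5/48, 4 w.p. 7/48, 5 w.p. 3/16, 6 w.p. 11/48, …
E[payout] = (1/48)·1 + (1/16)·2 + (5/48)·3 + (7/48)·4 + (3/16)·5 + (11/48)·6 + (1/8)·7 + (1/8)·8 = 251/48
Expected profit = 251/48 − 4 = 59/48 ≈ $1.23

$1.23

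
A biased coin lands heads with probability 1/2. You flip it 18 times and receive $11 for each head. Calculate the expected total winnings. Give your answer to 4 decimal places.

$99.0000

E[#heads] = 18·1/2 = 9 (linearity over flips).
E[winnings] = 11·9 = 99.
≈ 99.0000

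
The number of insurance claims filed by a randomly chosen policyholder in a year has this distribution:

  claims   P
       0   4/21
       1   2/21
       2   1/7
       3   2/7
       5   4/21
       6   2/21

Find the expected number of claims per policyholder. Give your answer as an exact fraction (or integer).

E[X] = (4/21)·0 + (2/21)·1 + (1/7)·2 + (2/7)·3 + (4/21)·5 + (2/21)·6
     = 58/21

58/21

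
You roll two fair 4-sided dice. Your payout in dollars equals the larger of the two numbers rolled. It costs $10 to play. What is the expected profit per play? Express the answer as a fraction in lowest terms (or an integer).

-55/8 dollars

Distribution of the larger of the two numbers rolled: 1 w.p. 1/16, 2 w.p. 3/16, 3 w.p. 5/16, 4 w.p. 7/16
E[payout] = (1/16)·1 + (3/16)·2 + (5/16)·3 + (7/16)·4 = 25/8
Expected profit = 25/8 − 10 = -55/8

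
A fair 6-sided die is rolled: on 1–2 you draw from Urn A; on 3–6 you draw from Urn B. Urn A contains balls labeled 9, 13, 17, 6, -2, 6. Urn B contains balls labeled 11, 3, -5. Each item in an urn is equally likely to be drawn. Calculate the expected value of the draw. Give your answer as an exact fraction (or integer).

85/18

E[X | Urn A] = (9 + 13 + 17 + 6 − 2 + 6)/6 = 49/6
E[X | Urn B] = (11 + 3 − 5)/3 = 3
E[X] = (1/3)·49/6 + (2/3)·3 = 85/18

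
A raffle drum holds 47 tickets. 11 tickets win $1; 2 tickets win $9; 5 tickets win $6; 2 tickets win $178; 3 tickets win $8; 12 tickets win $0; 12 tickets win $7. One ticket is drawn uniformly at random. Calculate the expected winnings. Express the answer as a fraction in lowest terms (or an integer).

E[payout] = (11/47)·1 + (2/47)·9 + (5/47)·6 + (2/47)·178 + (3/47)·8 + (12/47)·0 + (12/47)·7 = 523/47

523/47 dollars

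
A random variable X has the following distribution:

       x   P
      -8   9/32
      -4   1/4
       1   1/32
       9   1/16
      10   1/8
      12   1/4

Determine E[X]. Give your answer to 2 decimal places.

1.59

E[X] = (9/32)·(-8) + (1/4)·(-4) + (1/32)·1 + (1/16)·9 + (1/8)·10 + (1/4)·12
     = 51/32 ≈ 1.59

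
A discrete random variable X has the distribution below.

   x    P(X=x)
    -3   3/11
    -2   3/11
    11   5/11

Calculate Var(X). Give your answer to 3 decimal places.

E[X] = (3/11)·(-3) + (3/11)·(-2) + (5/11)·11 = 40/11
E[X²] = (3/11)·9 + (3/11)·4 + (5/11)·121 = 644/11
Var(X) = 644/11 − (40/11)² = 5484/121 ≈ 45.322

45.322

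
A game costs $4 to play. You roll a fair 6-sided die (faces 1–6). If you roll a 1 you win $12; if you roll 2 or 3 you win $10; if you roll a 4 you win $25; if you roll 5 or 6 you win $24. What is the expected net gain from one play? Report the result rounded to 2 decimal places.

$13.50

E[payout] = (1/3)·10 + (1/6)·12 + (1/3)·24 + (1/6)·25 = 35/2
Expected profit = 35/2 − 4 = 27/2 ≈ $13.50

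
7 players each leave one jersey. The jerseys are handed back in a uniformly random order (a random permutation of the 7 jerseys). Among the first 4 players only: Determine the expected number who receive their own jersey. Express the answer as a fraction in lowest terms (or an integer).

Let Xᵢ = 1 if person i gets their own jersey. For each i, P(Xᵢ=1) = 1/7.
By linearity of expectation, E[X₁+…+X_4] = 4·(1/7) = 4/7.

4/7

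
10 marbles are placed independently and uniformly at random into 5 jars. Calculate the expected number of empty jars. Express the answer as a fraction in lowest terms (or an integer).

Let Xⱼ=1 if jar j is empty. P(Xⱼ=1) = ((5-1)/5)^10 = 1048576/9765625.
By linearity, E[#empty] = 5·1048576/9765625 = 1048576/1953125.

1048576/1953125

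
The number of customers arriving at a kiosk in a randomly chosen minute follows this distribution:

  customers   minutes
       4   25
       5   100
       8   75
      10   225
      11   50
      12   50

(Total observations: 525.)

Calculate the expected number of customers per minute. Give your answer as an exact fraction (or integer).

184/21

Total = 525, so P(customers=4) = 25/525, etc.
E[X] = (1/21)·4 + (4/21)·5 + (1/7)·8 + (3/7)·10 + (2/21)·11 + (2/21)·12
     = 184/21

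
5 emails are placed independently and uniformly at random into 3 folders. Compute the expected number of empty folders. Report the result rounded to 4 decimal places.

0.3951

Let Xⱼ=1 if folder j is empty. P(Xⱼ=1) = ((3-1)/3)^5 = 32/243.
By linearity, E[#empty] = 3·32/243 = 32/81.
≈ 0.3951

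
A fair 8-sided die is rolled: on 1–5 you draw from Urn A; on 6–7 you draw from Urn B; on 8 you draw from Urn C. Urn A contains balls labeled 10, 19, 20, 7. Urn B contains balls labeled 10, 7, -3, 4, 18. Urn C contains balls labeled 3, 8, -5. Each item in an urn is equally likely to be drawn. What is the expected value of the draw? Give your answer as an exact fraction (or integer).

E[X | Urn A] = (10 + 19 + 20 + 7)/4 = 14
E[X | Urn B] = (10 + 7 − 3 + 4 + 18)/5 = 36/5
E[X | Urn C] = (3 + 8 − 5)/3 = 2
E[X] = (5/8)·14 + (1/4)·36/5 + (1/8)·2 = 54/5

54/5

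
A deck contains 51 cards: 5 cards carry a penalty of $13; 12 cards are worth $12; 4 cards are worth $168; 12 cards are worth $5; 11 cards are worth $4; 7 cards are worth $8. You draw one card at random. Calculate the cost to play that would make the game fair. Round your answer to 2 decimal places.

E[payout] = (5/51)·(-13) + (12/51)·12 + (4/51)·168 + (12/51)·5 + (11/51)·4 + (7/51)·8 = 911/51
Fair fee = E[payout] = 911/51 ≈ $17.86

$17.86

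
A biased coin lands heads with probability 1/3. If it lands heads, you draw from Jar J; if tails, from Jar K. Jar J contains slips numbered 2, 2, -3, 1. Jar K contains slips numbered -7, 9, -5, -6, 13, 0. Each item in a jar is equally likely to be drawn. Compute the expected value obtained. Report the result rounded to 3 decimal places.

0.611

E[X | Jar J] = (2 + 2 − 3 + 1)/4 = 1/2
E[X | Jar K] = (-7 + 9 − 5 − 6 + 13 + 0)/6 = 2/3
E[X] = (1/3)·1/2 + (2/3)·2/3 = 11/18 ≈ 0.611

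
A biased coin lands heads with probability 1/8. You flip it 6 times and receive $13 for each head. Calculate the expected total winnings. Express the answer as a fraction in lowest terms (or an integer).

E[#heads] = 6·1/8 = 3/4 (linearity over flips).
E[winnings] = 13·3/4 = 39/4.

39/4 dollars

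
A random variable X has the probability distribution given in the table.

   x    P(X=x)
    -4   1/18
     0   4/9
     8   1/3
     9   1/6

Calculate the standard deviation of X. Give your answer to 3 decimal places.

4.490

E[X] = 71/18, E[X²] = 643/18
Var(X) = E[X²] − (E[X])² = 643/18 − 5041/324 = 6533/324
SD(X) = √(6533/324) ≈ 4.490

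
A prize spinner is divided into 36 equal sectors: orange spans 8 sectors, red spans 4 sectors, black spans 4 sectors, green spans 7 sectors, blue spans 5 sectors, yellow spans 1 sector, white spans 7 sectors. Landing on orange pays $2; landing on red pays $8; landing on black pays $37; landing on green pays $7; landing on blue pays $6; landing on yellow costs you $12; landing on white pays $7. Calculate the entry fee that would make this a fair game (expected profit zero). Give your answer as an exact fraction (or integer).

E[payout] = (8/36)·2 + (4/36)·8 + (4/36)·37 + (7/36)·7 + (5/36)·6 + (1/36)·(-12) + (7/36)·7 = 26/3
Fair fee = E[payout] = 26/3

26/3 dollars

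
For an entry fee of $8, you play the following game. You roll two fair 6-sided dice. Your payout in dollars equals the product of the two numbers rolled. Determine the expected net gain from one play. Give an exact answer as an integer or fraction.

Distribution of the product of the two numbers rolled: 1 w.p. 1/36, 2 w.p. 1/18, 3 w.p. 1/18, 4 w.p. 1/12, 5 w.p. 1/18, 6 w.p. 1/9, …
E[payout] = (1/36)·1 + (1/18)·2 + (1/18)·3 + (1/12)·4 + (1/18)·5 + (1/9)·6 + (1/18)·8 + (1/36)·9 + (1/18)·10 + (1/9)·12 + (1/18)·15 + (1/36)·16 + (1/18)·18 + (1/18)·20 + (1/18)·24 + (1/36)·25 + (1/18)·30 + (1/36)·36 = 49/4
Expected profit = 49/4 − 8 = 17/4

17/4 dollars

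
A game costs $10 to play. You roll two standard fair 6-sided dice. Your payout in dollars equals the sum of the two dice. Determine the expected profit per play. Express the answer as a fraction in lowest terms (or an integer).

-$3

Distribution of the sum of the two dice: 2 w.p. 1/36, 3 w.p. 1/18, 4 w.p. 1/12, 5 w.p. 1/9, 6 w.p. 5/36, 7 w.p. 1/6, …
E[payout] = (1/36)·2 + (1/18)·3 + (1/12)·4 + (1/9)·5 + (5/36)·6 + (1/6)·7 + (5/36)·8 + (1/9)·9 + (1/12)·10 + (1/18)·11 + (1/36)·12 = 7
Expected profit = 7 − 10 = -3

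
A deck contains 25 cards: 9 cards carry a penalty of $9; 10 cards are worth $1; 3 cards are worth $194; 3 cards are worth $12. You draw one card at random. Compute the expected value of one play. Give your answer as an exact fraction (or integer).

547/25 dollars

E[payout] = (9/25)·(-9) + (10/25)·1 + (3/25)·194 + (3/25)·12 = 547/25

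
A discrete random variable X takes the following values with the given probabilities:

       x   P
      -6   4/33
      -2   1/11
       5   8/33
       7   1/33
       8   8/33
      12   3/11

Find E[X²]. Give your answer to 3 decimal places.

E[X²] = (4/33)·36 + (1/11)·4 + (8/33)·25 + (1/33)·49 + (8/33)·64 + (3/11)·144
     = 2213/33 ≈ 67.061

67.061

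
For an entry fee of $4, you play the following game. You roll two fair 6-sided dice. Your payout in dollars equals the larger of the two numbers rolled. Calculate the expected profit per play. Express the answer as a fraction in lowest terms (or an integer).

Distribution of the larger of the two numbers rolled: 1 w.p. 1/36, 2 w.p. 1/12, 3 w.p. 5/36, 4 w.p. 7/36, 5 w.p. 1/4, 6 w.p. 11/36
E[payout] = (1/36)·1 + (1/12)·2 + (5/36)·3 + (7/36)·4 + (1/4)·5 + (11/36)·6 = 161/36
Expected profit = 161/36 − 4 = 17/36

17/36 dollars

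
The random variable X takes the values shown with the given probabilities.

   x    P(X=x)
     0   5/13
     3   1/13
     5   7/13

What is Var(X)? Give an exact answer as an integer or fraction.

E[X] = (5/13)·0 + (1/13)·3 + (7/13)·5 = 38/13
E[X²] = (5/13)·0 + (1/13)·9 + (7/13)·25 = 184/13
Var(X) = 184/13 − (38/13)² = 948/169

948/169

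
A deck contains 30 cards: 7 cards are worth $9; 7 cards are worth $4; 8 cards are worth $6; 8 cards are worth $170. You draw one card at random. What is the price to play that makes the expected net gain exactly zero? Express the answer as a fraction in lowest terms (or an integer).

1499/30 dollars

E[payout] = (7/30)·9 + (7/30)·4 + (8/30)·6 + (8/30)·170 = 1499/30
Fair fee = E[payout] = 1499/30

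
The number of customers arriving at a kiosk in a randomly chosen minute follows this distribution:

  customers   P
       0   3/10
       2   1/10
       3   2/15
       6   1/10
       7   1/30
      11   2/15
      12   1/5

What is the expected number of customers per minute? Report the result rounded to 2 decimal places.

5.30

E[X] = (3/10)·0 + (1/10)·2 + (2/15)·3 + (1/10)·6 + (1/30)·7 + (2/15)·11 + (1/5)·12
     = 53/10 ≈ 5.30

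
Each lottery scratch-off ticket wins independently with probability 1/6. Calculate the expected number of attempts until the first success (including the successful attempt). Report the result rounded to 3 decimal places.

For a geometric distribution, E[trials] = 1/p = 1/(1/6) = 6.
≈ 6.000

6.000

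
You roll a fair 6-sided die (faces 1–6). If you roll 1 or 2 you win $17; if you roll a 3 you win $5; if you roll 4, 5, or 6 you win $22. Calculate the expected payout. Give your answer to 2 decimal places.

$17.50

E[payout] = (1/6)·5 + (1/3)·17 + (1/2)·22 = 35/2
≈ $17.50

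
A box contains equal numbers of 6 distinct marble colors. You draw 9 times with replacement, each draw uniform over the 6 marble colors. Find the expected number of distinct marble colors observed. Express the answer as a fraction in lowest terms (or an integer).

Let Xⱼ=1 if type j appears at least once. P(Xⱼ=1) = 1 − ((6−1)/6)^9 = 8124571/10077696.
E[#distinct] = 6·8124571/10077696 = 8124571/1679616.

8124571/1679616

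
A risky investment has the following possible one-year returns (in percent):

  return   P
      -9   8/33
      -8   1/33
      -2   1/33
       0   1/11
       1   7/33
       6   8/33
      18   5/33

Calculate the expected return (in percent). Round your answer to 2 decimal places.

E[X] = (8/33)·(-9) + (1/33)·(-8) + (1/33)·(-2) + (1/11)·0 + (7/33)·1 + (8/33)·6 + (5/33)·18
     = 21/11 ≈ 1.91

1.91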